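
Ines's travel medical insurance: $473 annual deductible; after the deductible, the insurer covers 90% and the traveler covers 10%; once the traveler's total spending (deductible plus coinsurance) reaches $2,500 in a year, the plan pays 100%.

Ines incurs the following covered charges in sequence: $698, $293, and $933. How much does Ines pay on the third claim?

$93.30

Claim 1 — $698: $473 finishes the deductible; $225 goes to coinsurance; 10% of $225 = $22.50. Traveler pays $495.50; OOP now $495.50.
Claim 2 — $293: deductible met; 10% of $293 = $29.30. Cost to traveler: $29.30. OOP to date $524.80.
Claim 3 — $933: deductible met; 10% of $933 = $93.30. Traveler pays $93.30; OOP now $618.10.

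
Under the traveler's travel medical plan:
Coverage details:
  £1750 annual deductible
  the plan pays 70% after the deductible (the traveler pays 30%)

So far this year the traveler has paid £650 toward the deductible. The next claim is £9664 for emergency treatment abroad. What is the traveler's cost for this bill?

Remaining deductible: £1750 − £650 = £1100.
That leaves £9664 − £1100 = £8564 for coinsurance.
30% of £8564 = £2569.20 falls to the traveler.
So the traveler owes £1100 + £2569.20 = £3669.20.

£3669.20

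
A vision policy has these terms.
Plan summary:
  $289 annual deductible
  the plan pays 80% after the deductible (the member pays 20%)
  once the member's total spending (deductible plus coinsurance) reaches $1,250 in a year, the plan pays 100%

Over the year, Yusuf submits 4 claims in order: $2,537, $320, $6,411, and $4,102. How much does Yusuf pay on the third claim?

Bill 1, $2,537: $289 finishes the deductible; $2,248 goes to coinsurance; 20% of $2,248 = $449.60. Member owes $738.60 (running OOP $738.60).
Bill 2, $320: deductible met; 20% of $320 = $64. Member owes $64 (running OOP $802.60).
Bill 3, $6,411: deductible already satisfied, so member's share is 20% × $6,411 = $1,282.20. OOP would hit $2,084.80 > $1,250, so the cap limits the member to $1,250 − $802.60 = $447.40.

$447.40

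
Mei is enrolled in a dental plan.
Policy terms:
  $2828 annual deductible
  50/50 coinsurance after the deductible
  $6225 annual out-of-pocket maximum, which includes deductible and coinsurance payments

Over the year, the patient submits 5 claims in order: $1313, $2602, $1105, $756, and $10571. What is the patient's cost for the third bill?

$552.50

Claim 1 ($1313): entire amount goes to the deductible. Cost to patient: $1313. OOP to date $1313.
Claim 2 ($2602): deductible takes $1515, $1087 remains; patient's 50% is $543.50. Patient pays $2058.50; OOP now $3371.50.
Claim 3 ($1105): 50% coinsurance on $1105 = $552.50. Patient pays $552.50; OOP now $3924.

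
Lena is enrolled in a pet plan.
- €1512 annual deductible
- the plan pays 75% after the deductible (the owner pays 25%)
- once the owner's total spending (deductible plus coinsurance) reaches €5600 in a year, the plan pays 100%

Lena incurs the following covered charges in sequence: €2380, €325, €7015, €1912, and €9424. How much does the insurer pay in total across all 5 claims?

Bill 1, €2380: deductible takes €1512, €868 remains; owner's 25% is €217. Owner owes €1729 (running OOP €1729). Insurer: €2380 − €1729 = €651.
Bill 2, €325: deductible met; 25% of €325 = €81.25. Owner pays €81.25; OOP now €1810.25. Plan pays €325 − €81.25 = €243.75.
Bill 3, €7015: 25% coinsurance on €7015 = €1753.75. Cost to owner: €1753.75. OOP to date €3564. Plan pays €7015 − €1753.75 = €5261.25.
Bill 4, €1912: deductible met; 25% of €1912 = €478. Owner owes €478 (running OOP €4042). Insurer: €1912 − €478 = €1434.
Bill 5, €9424: deductible already satisfied, so owner's share is 25% × €9424 = €2356. Adding that to €4042 gives €6398, past the €5600 cap; owner pays only €5600 − €4042 = €1558. Insurer: €9424 − €1558 = €7866.
Insurer total = bills − owner's total = €21056 − €5600 = €15456.

€15456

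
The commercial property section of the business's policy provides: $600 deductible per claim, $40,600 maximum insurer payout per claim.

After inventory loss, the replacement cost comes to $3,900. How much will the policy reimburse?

Less the $600 deductible: $3,900 − $600 = $3,300.
That's under the $40,600 cap, so the insurer reimburses the full $3,300.

$3,300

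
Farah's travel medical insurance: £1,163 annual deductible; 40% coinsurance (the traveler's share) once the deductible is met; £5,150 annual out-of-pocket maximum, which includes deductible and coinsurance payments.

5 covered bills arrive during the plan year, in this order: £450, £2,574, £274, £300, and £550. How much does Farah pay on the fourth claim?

Claim 1 — £450: all of it applies to the deductible. Traveler pays £450; OOP now £450.
Claim 2 — £2,574: deductible takes £713, £1,861 remains; 40% of £1,861 = £744.40. Traveler owes £1,457.40 (running OOP £1,907.40).
Claim 3 — £274: 40% coinsurance on £274 = £109.60. Traveler pays £109.60; OOP now £2,017.
Claim 4 — £300: deductible met; 40% of £300 = £120. Traveler pays £120; OOP now £2,137.

£120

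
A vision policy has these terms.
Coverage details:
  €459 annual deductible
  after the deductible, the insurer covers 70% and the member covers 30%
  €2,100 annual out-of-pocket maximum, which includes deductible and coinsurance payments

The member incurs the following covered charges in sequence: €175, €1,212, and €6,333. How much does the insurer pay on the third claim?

Claim 1 (€175): fully absorbed by the deductible. Cost to member: €175. OOP to date €175. Plan pays €175 − €175 = €0.
Claim 2 (€1,212): deductible takes €284, €928 remains; member's 30% is €278.40. Cost to member: €562.40. OOP to date €737.40. Insurer: €1,212 − €562.40 = €649.60.
Claim 3 (€6,333): deductible already satisfied, so member's share is 30% × €6,333 = €1,899.90. OOP would hit €2,637.30 > €2,100, so the cap limits the member to €2,100 − €737.40 = €1,362.60. Insurer: €6,333 − €1,362.60 = €4,970.40.

€4,970.40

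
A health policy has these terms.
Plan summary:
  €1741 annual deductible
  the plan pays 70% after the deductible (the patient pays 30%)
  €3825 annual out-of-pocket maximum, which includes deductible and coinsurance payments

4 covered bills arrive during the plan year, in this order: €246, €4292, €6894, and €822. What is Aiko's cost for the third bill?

Bill 1, €246: all of it applies to the deductible. Patient owes €246 (running OOP €246).
Bill 2, €4292: deductible takes €1495, €2797 remains; patient's 30% is €839.10. Patient owes €2334.10 (running OOP €2580.10).
Bill 3, €6894: deductible already satisfied, so patient's share is 30% × €6894 = €2068.20. OOP would hit €4648.30 > €3825, so the cap limits the patient to €3825 − €2580.10 = €1244.90.

€1244.90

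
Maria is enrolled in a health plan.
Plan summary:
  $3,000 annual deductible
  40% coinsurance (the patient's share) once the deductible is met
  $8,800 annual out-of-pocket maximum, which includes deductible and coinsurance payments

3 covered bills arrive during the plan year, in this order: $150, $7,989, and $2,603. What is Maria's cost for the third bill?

$1,041.20

#1 ($150): entire amount goes to the deductible. Cost to patient: $150. OOP to date $150.
#2 ($7,989): $2,850 finishes the deductible; $5,139 goes to coinsurance; patient's 40% is $2,055.60. Cost to patient: $4,905.60. OOP to date $5,055.60.
#3 ($2,603): deductible already satisfied, so patient's share is 40% × $2,603 = $1,041.20. Patient pays $1,041.20; OOP now $6,096.80.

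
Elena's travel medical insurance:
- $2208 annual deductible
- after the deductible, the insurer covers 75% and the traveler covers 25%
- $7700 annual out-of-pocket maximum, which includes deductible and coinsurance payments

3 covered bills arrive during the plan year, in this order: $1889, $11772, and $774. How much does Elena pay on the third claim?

$193.50

Bill 1, $1889: fully absorbed by the deductible. Cost to traveler: $1889. OOP to date $1889.
Bill 2, $11772: $319 to deductible, leaving $11453; 25% of $11453 = $2863.25. Traveler owes $3182.25 (running OOP $5071.25).
Bill 3, $774: deductible met; 25% of $774 = $193.50. Cost to traveler: $193.50. OOP to date $5264.75.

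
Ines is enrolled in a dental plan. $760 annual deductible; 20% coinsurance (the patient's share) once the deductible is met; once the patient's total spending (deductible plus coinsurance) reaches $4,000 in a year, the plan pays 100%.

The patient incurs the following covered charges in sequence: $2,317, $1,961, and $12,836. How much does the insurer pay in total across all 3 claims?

#1 ($2,317): deductible takes $760, $1,557 remains; 20% of $1,557 = $311.40. Patient pays $1,071.40; OOP now $1,071.40. Insurer: $2,317 − $1,071.40 = $1,245.60.
#2 ($1,961): deductible already satisfied, so patient's share is 20% × $1,961 = $392.20. Patient pays $392.20; OOP now $1,463.60. Insurer: $1,961 − $392.20 = $1,568.80.
#3 ($12,836): deductible already satisfied, so patient's share is 20% × $12,836 = $2,567.20. Adding that to $1,463.60 gives $4,030.80, past the $4,000 cap; patient pays only $4,000 − $1,463.60 = $2,536.40. Insurer: $12,836 − $2,536.40 = $10,299.60.
Insurer total = bills − patient's total = $17,114 − $4,000 = $13,114.

$13,114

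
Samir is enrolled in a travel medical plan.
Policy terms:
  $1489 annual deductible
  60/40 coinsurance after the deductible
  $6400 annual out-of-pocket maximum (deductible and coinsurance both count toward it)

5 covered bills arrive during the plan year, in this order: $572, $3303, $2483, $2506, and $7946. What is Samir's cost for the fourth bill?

$1002.40

Claim 1 ($572): entire amount goes to the deductible. Cost to traveler: $572. OOP to date $572.
Claim 2 ($3303): $917 to deductible, leaving $2386; traveler's 40% is $954.40. Cost to traveler: $1871.40. OOP to date $2443.40.
Claim 3 ($2483): deductible already satisfied, so traveler's share is 40% × $2483 = $993.20. Traveler pays $993.20; OOP now $3436.60.
Claim 4 ($2506): 40% coinsurance on $2506 = $1002.40. Traveler pays $1002.40; OOP now $4439.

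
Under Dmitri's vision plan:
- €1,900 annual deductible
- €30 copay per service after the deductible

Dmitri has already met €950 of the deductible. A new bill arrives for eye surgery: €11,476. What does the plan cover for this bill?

€10,496

Remaining deductible: €1,900 − €950 = €950.
That leaves €11,476 − €950 = €10,526 for the copay.
Copay on this service: €30.
Member responsibility: €950 + €30 = €980.
The insurer covers the remainder: €11,476 − €980 = €10,496.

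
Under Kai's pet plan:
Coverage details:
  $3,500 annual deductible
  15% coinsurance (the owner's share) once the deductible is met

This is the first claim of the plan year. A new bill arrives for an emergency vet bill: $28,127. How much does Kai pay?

$7,194.05

Nothing has been paid toward the $3,500 deductible, so the first $3,500 of this charge is applied there.
The remaining $24,627 (= $28,127 − $3,500) moves to coinsurance.
15% of $24,627 = $3,694.05 falls to the owner.
Owner responsibility: $3,500 + $3,694.05 = $7,194.05.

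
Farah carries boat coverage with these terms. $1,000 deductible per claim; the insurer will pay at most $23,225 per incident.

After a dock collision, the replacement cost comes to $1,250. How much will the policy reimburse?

Less the $1,000 deductible: $1,250 − $1,000 = $250.
That's under the $23,225 cap, so the insurer reimburses the full $250.

$250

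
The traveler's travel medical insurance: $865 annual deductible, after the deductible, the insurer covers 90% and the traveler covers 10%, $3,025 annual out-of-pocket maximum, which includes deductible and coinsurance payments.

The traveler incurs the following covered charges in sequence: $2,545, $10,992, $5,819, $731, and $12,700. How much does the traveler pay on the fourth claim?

Claim 1 — $2,545: deductible takes $865, $1,680 remains; traveler's 10% is $168. Cost to traveler: $1,033. OOP to date $1,033.
Claim 2 — $10,992: deductible met; 10% of $10,992 = $1,099.20. Traveler owes $1,099.20 (running OOP $2,132.20).
Claim 3 — $5,819: 10% coinsurance on $5,819 = $581.90. Traveler pays $581.90; OOP now $2,714.10.
Claim 4 — $731: deductible met; 10% of $731 = $73.10. Traveler owes $73.10 (running OOP $2,787.20).

$73.10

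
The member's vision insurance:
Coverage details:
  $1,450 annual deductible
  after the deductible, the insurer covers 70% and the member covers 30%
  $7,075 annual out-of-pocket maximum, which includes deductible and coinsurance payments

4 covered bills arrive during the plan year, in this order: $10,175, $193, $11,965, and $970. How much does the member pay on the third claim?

Claim 1 ($10,175): deductible takes $1,450, $8,725 remains; 30% of $8,725 = $2,617.50. Member pays $4,067.50; OOP now $4,067.50.
Claim 2 ($193): 30% coinsurance on $193 = $57.90. Member owes $57.90 (running OOP $4,125.40).
Claim 3 ($11,965): deductible met; 30% of $11,965 = $3,589.50. OOP would hit $7,714.90 > $7,075, so the cap limits the member to $7,075 − $4,125.40 = $2,949.60.

$2,949.60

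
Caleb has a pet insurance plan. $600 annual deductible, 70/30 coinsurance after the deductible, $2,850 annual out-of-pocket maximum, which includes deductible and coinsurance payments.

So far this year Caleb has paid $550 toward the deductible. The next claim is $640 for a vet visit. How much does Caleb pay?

Remaining deductible: $600 − $550 = $50.
After the $50 deductible portion, $640 − $50 = $590 is subject to coinsurance.
Owner's 30% share of $590 is $177.
So the owner owes $50 + $177 = $227 before any cap.
Cumulative spending $550 + $227 = $777 stays under the $2,850 maximum.

$227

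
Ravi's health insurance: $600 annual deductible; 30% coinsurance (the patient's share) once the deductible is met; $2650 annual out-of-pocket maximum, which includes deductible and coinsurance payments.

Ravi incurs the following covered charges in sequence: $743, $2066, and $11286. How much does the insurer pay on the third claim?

#1 ($743): $600 to deductible, leaving $143; patient's 30% is $42.90. Patient owes $642.90 (running OOP $642.90). Insurer: $743 − $642.90 = $100.10.
#2 ($2066): deductible already satisfied, so patient's share is 30% × $2066 = $619.80. Patient pays $619.80; OOP now $1262.70. Insurer: $2066 − $619.80 = $1446.20.
#3 ($11286): 30% coinsurance on $11286 = $3385.80. OOP would hit $4648.50 > $2650, so the cap limits the patient to $2650 − $1262.70 = $1387.30. Plan pays $11286 − $1387.30 = $9898.70.

$9898.70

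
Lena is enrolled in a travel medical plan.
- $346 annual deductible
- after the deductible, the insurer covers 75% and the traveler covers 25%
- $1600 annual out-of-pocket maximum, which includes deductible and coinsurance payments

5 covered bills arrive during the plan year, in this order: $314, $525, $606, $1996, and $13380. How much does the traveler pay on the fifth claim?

$480.25

Bill 1, $314: entire amount goes to the deductible. Cost to traveler: $314. OOP to date $314.
Bill 2, $525: $32 to deductible, leaving $493; traveler's 25% is $123.25. Cost to traveler: $155.25. OOP to date $469.25.
Bill 3, $606: deductible already satisfied, so traveler's share is 25% × $606 = $151.50. Traveler owes $151.50 (running OOP $620.75).
Bill 4, $1996: 25% coinsurance on $1996 = $499. Traveler pays $499; OOP now $1119.75.
Bill 5, $13380: deductible met; 25% of $13380 = $3345. Adding that to $1119.75 gives $4464.75, past the $1600 cap; traveler pays only $1600 − $1119.75 = $480.25.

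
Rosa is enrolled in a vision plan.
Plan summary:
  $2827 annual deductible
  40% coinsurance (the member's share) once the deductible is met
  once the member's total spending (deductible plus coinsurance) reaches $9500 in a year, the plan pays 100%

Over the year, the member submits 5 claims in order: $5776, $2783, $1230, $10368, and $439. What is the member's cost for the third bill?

Claim 1 ($5776): deductible takes $2827, $2949 remains; coinsurance $2949 × 40% = $1179.60. Cost to member: $4006.60. OOP to date $4006.60.
Claim 2 ($2783): 40% coinsurance on $2783 = $1113.20. Member pays $1113.20; OOP now $5119.80.
Claim 3 ($1230): 40% coinsurance on $1230 = $492. Member pays $492; OOP now $5611.80.

$492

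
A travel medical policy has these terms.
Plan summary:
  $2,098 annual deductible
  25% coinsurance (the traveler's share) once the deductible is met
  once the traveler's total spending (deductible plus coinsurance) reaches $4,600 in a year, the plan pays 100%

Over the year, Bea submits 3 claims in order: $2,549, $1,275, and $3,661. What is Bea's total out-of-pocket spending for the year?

$3,444.75

#1 ($2,549): $2,098 finishes the deductible; $451 goes to coinsurance; coinsurance $451 × 25% = $112.75. Traveler pays $2,210.75; OOP now $2,210.75.
#2 ($1,275): deductible met; 25% of $1,275 = $318.75. Traveler owes $318.75 (running OOP $2,529.50).
#3 ($3,661): deductible met; 25% of $3,661 = $915.25. Traveler pays $915.25; OOP now $3,444.75.
Summing the traveler's payments: $2,210.75 + $318.75 + $915.25 = $3,444.75.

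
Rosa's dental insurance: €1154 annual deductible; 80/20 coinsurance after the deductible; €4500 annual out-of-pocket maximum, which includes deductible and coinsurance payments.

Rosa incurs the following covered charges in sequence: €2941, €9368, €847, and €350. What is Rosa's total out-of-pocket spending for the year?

€3624.40

Claim 1 — €2941: €1154 to deductible, leaving €1787; coinsurance €1787 × 20% = €357.40. Cost to patient: €1511.40. OOP to date €1511.40.
Claim 2 — €9368: deductible met; 20% of €9368 = €1873.60. Patient owes €1873.60 (running OOP €3385).
Claim 3 — €847: deductible met; 20% of €847 = €169.40. Patient owes €169.40 (running OOP €3554.40).
Claim 4 — €350: 20% coinsurance on €350 = €70. Cost to patient: €70. OOP to date €3624.40.
Total paid by the patient: €1511.40 + €1873.60 + €169.40 + €70 = €3624.40.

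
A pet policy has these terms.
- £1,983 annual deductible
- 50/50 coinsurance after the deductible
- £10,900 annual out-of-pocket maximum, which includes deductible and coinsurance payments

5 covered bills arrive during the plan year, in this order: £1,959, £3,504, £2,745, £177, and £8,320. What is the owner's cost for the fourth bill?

#1 (£1,959): entire amount goes to the deductible. Owner owes £1,959 (running OOP £1,959).
#2 (£3,504): £24 finishes the deductible; £3,480 goes to coinsurance; coinsurance £3,480 × 50% = £1,740. Owner owes £1,764 (running OOP £3,723).
#3 (£2,745): 50% coinsurance on £2,745 = £1,372.50. Owner owes £1,372.50 (running OOP £5,095.50).
#4 (£177): deductible already satisfied, so owner's share is 50% × £177 = £88.50. Owner pays £88.50; OOP now £5,184.

£88.50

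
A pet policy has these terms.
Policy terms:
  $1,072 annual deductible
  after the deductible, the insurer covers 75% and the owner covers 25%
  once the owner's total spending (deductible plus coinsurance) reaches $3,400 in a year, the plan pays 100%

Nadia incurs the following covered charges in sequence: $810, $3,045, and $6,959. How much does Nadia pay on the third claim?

#1 ($810): entire amount goes to the deductible. Owner owes $810 (running OOP $810).
#2 ($3,045): deductible takes $262, $2,783 remains; 25% of $2,783 = $695.75. Cost to owner: $957.75. OOP to date $1,767.75.
#3 ($6,959): deductible already satisfied, so owner's share is 25% × $6,959 = $1,739.75. That would push OOP to $3,507.50, over the $3,400 cap, so owner pays $3,400 − $1,767.75 = $1,632.25.

$1,632.25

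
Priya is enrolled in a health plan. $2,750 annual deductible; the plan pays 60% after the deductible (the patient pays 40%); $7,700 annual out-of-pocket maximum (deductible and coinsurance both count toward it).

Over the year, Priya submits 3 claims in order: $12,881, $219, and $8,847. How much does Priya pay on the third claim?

$810

Claim 1 ($12,881): $2,750 finishes the deductible; $10,131 goes to coinsurance; 40% of $10,131 = $4,052.40. Cost to patient: $6,802.40. OOP to date $6,802.40.
Claim 2 ($219): deductible met; 40% of $219 = $87.60. Patient owes $87.60 (running OOP $6,890).
Claim 3 ($8,847): deductible already satisfied, so patient's share is 40% × $8,847 = $3,538.80. Adding that to $6,890 gives $10,428.80, past the $7,700 cap; patient pays only $7,700 − $6,890 = $810.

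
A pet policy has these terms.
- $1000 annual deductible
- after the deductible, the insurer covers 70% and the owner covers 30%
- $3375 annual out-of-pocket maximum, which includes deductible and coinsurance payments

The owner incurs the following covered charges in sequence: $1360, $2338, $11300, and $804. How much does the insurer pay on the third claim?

$9734.40

Claim 1 ($1360): $1000 finishes the deductible; $360 goes to coinsurance; 30% of $360 = $108. Cost to owner: $1108. OOP to date $1108. Plan pays $1360 − $1108 = $252.
Claim 2 ($2338): deductible already satisfied, so owner's share is 30% × $2338 = $701.40. Owner owes $701.40 (running OOP $1809.40). Insurer: $2338 − $701.40 = $1636.60.
Claim 3 ($11300): 30% coinsurance on $11300 = $3390. OOP would hit $5199.40 > $3375, so the cap limits the owner to $3375 − $1809.40 = $1565.60. Plan pays $11300 − $1565.60 = $9734.40.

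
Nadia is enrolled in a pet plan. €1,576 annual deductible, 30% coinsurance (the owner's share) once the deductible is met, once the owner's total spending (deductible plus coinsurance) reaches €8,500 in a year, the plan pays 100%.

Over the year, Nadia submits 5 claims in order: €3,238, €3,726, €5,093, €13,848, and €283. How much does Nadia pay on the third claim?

Claim 1 (€3,238): €1,576 finishes the deductible; €1,662 goes to coinsurance; coinsurance €1,662 × 30% = €498.60. Cost to owner: €2,074.60. OOP to date €2,074.60.
Claim 2 (€3,726): deductible already satisfied, so owner's share is 30% × €3,726 = €1,117.80. Owner owes €1,117.80 (running OOP €3,192.40).
Claim 3 (€5,093): deductible met; 30% of €5,093 = €1,527.90. Owner pays €1,527.90; OOP now €4,720.30.

€1,527.90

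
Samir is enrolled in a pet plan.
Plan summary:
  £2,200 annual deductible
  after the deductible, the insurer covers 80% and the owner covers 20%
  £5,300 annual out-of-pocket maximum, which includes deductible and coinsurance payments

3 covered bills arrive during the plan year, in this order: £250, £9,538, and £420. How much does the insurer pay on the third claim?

£336

Bill 1, £250: fully absorbed by the deductible. Owner pays £250; OOP now £250. Insurer: £250 − £250 = £0.
Bill 2, £9,538: deductible takes £1,950, £7,588 remains; owner's 20% is £1,517.60. Cost to owner: £3,467.60. OOP to date £3,717.60. Plan pays £9,538 − £3,467.60 = £6,070.40.
Bill 3, £420: deductible met; 20% of £420 = £84. Owner pays £84; OOP now £3,801.60. Insurer: £420 − £84 = £336.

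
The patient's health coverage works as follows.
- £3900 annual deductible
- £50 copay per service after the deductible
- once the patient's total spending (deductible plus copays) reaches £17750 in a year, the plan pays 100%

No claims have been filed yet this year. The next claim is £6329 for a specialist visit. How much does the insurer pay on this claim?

£2379

The full £3900 deductible is still open; £3900 of this bill applies to it.
The remaining £2429 (= £6329 − £3900) moves to the copay.
Copay on this service: £50.
That puts the patient's cost at £3900 + £50 = £3950 before any cap.
Total out-of-pocket so far would be £0 + £3950 = £3950, below the £17750 cap — no reduction.
The plan picks up £6329 − £3950 = £2379.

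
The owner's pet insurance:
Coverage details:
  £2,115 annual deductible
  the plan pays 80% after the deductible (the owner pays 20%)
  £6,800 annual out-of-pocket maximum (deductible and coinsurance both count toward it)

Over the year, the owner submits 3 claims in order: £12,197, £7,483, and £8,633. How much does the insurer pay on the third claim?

Claim 1 (£12,197): £2,115 to deductible, leaving £10,082; owner's 20% is £2,016.40. Owner pays £4,131.40; OOP now £4,131.40. Plan pays £12,197 − £4,131.40 = £8,065.60.
Claim 2 (£7,483): 20% coinsurance on £7,483 = £1,496.60. Owner owes £1,496.60 (running OOP £5,628). Insurer: £7,483 − £1,496.60 = £5,986.40.
Claim 3 (£8,633): 20% coinsurance on £8,633 = £1,726.60. That would push OOP to £7,354.60, over the £6,800 cap, so owner pays £6,800 − £5,628 = £1,172. Insurer: £8,633 − £1,172 = £7,461.

£7,461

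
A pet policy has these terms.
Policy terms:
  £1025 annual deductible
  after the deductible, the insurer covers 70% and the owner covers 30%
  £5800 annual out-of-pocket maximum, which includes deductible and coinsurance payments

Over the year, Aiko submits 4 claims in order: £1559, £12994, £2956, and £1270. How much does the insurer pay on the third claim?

£2239.40

Claim 1 (£1559): deductible takes £1025, £534 remains; owner's 30% is £160.20. Owner pays £1185.20; OOP now £1185.20. Insurer: £1559 − £1185.20 = £373.80.
Claim 2 (£12994): deductible already satisfied, so owner's share is 30% × £12994 = £3898.20. Owner owes £3898.20 (running OOP £5083.40). Plan pays £12994 − £3898.20 = £9095.80.
Claim 3 (£2956): deductible already satisfied, so owner's share is 30% × £2956 = £886.80. OOP would hit £5970.20 > £5800, so the cap limits the owner to £5800 − £5083.40 = £716.60. Plan pays £2956 − £716.60 = £2239.40.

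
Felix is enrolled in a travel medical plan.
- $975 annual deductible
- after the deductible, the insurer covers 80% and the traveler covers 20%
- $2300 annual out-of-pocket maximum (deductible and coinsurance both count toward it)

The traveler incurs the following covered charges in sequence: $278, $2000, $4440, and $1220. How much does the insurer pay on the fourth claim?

$1043.60

Claim 1 ($278): fully absorbed by the deductible. Traveler pays $278; OOP now $278. Plan pays $278 − $278 = $0.
Claim 2 ($2000): $697 to deductible, leaving $1303; coinsurance $1303 × 20% = $260.60. Traveler pays $957.60; OOP now $1235.60. Plan pays $2000 − $957.60 = $1042.40.
Claim 3 ($4440): deductible already satisfied, so traveler's share is 20% × $4440 = $888. Cost to traveler: $888. OOP to date $2123.60. Insurer: $4440 − $888 = $3552.
Claim 4 ($1220): 20% coinsurance on $1220 = $244. Adding that to $2123.60 gives $2367.60, past the $2300 cap; traveler pays only $2300 − $2123.60 = $176.40. Insurer: $1220 − $176.40 = $1043.60.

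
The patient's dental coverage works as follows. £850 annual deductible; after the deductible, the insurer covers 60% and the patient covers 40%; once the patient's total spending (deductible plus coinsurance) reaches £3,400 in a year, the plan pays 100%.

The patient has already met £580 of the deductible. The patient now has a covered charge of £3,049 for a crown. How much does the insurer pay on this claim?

£580 of the £850 deductible is already met, leaving £270.
The remaining £2,779 (= £3,049 − £270) moves to coinsurance.
40% of £2,779 = £1,111.60 falls to the patient.
So the patient owes £270 + £1,111.60 = £1,381.60 before any cap.
Cumulative spending £580 + £1,381.60 = £1,961.60 stays under the £3,400 maximum.
The plan picks up £3,049 − £1,381.60 = £1,667.40.

£1,667.40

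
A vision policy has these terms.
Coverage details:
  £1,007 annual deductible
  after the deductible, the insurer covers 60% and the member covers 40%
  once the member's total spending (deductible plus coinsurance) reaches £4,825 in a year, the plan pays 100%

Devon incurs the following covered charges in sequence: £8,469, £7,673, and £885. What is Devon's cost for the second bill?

£833.20

Bill 1, £8,469: deductible takes £1,007, £7,462 remains; coinsurance £7,462 × 40% = £2,984.80. Member pays £3,991.80; OOP now £3,991.80.
Bill 2, £7,673: deductible already satisfied, so member's share is 40% × £7,673 = £3,069.20. That would push OOP to £7,061, over the £4,825 cap, so member pays £4,825 − £3,991.80 = £833.20.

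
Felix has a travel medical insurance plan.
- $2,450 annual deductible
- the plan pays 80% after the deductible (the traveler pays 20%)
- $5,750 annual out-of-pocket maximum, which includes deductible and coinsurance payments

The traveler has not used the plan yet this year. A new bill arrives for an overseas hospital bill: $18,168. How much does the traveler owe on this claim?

$5,593.60

Deductible not yet touched, so the first $2,450 of the bill goes to the deductible.
After the $2,450 deductible portion, $18,168 − $2,450 = $15,718 is subject to coinsurance.
Coinsurance: $15,718 × 20% = $3,143.60.
Traveler responsibility before any cap: $2,450 + $3,143.60 = $5,593.60.
Cumulative spending $0 + $5,593.60 = $5,593.60 stays under the $5,750 maximum.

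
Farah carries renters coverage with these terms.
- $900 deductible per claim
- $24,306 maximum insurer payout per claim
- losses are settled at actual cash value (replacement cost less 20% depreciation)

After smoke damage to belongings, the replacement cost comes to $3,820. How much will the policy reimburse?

Actual cash value after 20% depreciation: $3,820 × 80% = $3,056.
After the deductible, $3,056 − $900 = $2,156 remains.
That's under the $24,306 cap, so the insurer reimburses the full $2,156.

$2,156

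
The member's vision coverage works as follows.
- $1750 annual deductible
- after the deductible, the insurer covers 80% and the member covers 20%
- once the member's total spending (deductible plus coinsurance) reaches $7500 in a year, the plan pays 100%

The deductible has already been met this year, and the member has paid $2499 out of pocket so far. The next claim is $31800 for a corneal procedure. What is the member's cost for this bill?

$5001

The deductible is already satisfied, so the full bill goes to coinsurance.
Coinsurance: $31800 × 20% = $6360.
Adding $6360 to the $2499 already spent would give $8859, which exceeds the $7500 cap; the member pays just $7500 − $2499 = $5001.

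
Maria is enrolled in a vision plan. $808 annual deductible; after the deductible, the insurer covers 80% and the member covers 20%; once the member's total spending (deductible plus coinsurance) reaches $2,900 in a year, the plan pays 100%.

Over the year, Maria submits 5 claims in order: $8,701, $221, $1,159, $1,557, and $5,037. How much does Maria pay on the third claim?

$231.80

Claim 1 — $8,701: $808 finishes the deductible; $7,893 goes to coinsurance; member's 20% is $1,578.60. Member owes $2,386.60 (running OOP $2,386.60).
Claim 2 — $221: 20% coinsurance on $221 = $44.20. Member owes $44.20 (running OOP $2,430.80).
Claim 3 — $1,159: deductible met; 20% of $1,159 = $231.80. Member owes $231.80 (running OOP $2,662.60).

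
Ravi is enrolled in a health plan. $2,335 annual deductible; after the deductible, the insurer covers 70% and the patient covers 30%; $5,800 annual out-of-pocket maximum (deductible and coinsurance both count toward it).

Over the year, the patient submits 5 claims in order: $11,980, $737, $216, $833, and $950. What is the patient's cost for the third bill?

Claim 1 — $11,980: $2,335 to deductible, leaving $9,645; patient's 30% is $2,893.50. Cost to patient: $5,228.50. OOP to date $5,228.50.
Claim 2 — $737: deductible met; 30% of $737 = $221.10. Patient owes $221.10 (running OOP $5,449.60).
Claim 3 — $216: 30% coinsurance on $216 = $64.80. Cost to patient: $64.80. OOP to date $5,514.40.

$64.80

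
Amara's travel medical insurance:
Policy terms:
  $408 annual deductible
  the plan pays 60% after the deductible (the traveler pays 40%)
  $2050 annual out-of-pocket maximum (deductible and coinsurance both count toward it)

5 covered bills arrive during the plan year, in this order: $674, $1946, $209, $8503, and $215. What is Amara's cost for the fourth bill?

Bill 1, $674: deductible takes $408, $266 remains; coinsurance $266 × 40% = $106.40. Traveler pays $514.40; OOP now $514.40.
Bill 2, $1946: deductible already satisfied, so traveler's share is 40% × $1946 = $778.40. Traveler owes $778.40 (running OOP $1292.80).
Bill 3, $209: deductible already satisfied, so traveler's share is 40% × $209 = $83.60. Cost to traveler: $83.60. OOP to date $1376.40.
Bill 4, $8503: deductible already satisfied, so traveler's share is 40% × $8503 = $3401.20. Adding that to $1376.40 gives $4777.60, past the $2050 cap; traveler pays only $2050 − $1376.40 = $673.60.

$673.60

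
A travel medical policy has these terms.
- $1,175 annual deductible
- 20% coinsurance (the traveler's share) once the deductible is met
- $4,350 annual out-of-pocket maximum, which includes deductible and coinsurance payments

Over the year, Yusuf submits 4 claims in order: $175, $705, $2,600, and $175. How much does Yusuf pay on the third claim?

#1 ($175): all of it applies to the deductible. Traveler pays $175; OOP now $175.
#2 ($705): all of it applies to the deductible. Traveler owes $705 (running OOP $880).
#3 ($2,600): $295 finishes the deductible; $2,305 goes to coinsurance; 20% of $2,305 = $461. Cost to traveler: $756. OOP to date $1,636.

$756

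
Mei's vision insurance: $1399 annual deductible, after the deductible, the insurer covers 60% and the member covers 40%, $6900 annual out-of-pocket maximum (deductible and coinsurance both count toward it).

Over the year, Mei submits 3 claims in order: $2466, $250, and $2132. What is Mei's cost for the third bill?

$852.80

Bill 1, $2466: $1399 to deductible, leaving $1067; 40% of $1067 = $426.80. Member owes $1825.80 (running OOP $1825.80).
Bill 2, $250: deductible already satisfied, so member's share is 40% × $250 = $100. Member pays $100; OOP now $1925.80.
Bill 3, $2132: deductible met; 40% of $2132 = $852.80. Member pays $852.80; OOP now $2778.60.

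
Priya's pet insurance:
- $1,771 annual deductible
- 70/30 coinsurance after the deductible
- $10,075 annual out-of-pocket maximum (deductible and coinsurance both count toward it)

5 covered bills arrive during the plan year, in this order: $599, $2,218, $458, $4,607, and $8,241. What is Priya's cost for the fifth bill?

Bill 1, $599: fully absorbed by the deductible. Owner pays $599; OOP now $599.
Bill 2, $2,218: $1,172 finishes the deductible; $1,046 goes to coinsurance; 30% of $1,046 = $313.80. Owner pays $1,485.80; OOP now $2,084.80.
Bill 3, $458: deductible met; 30% of $458 = $137.40. Owner pays $137.40; OOP now $2,222.20.
Bill 4, $4,607: deductible met; 30% of $4,607 = $1,382.10. Owner owes $1,382.10 (running OOP $3,604.30).
Bill 5, $8,241: deductible met; 30% of $8,241 = $2,472.30. Owner owes $2,472.30 (running OOP $6,076.60).

$2,472.30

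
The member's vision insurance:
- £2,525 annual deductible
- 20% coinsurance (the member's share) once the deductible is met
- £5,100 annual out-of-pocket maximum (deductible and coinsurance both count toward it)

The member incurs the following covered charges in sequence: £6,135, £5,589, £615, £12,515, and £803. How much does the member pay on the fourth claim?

Claim 1 (£6,135): £2,525 to deductible, leaving £3,610; coinsurance £3,610 × 20% = £722. Member pays £3,247; OOP now £3,247.
Claim 2 (£5,589): 20% coinsurance on £5,589 = £1,117.80. Cost to member: £1,117.80. OOP to date £4,364.80.
Claim 3 (£615): 20% coinsurance on £615 = £123. Member owes £123 (running OOP £4,487.80).
Claim 4 (£12,515): deductible met; 20% of £12,515 = £2,503. Adding that to £4,487.80 gives £6,990.80, past the £5,100 cap; member pays only £5,100 − £4,487.80 = £612.20.

£612.20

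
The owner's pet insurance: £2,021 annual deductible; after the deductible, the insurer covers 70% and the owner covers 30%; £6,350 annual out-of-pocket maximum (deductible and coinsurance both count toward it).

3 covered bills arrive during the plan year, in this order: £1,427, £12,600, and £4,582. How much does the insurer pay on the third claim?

£3,854.80

Claim 1 (£1,427): all of it applies to the deductible. Cost to owner: £1,427. OOP to date £1,427. Plan pays £1,427 − £1,427 = £0.
Claim 2 (£12,600): £594 finishes the deductible; £12,006 goes to coinsurance; 30% of £12,006 = £3,601.80. Owner owes £4,195.80 (running OOP £5,622.80). Insurer: £12,600 − £4,195.80 = £8,404.20.
Claim 3 (£4,582): 30% coinsurance on £4,582 = £1,374.60. Adding that to £5,622.80 gives £6,997.40, past the £6,350 cap; owner pays only £6,350 − £5,622.80 = £727.20. Insurer: £4,582 − £727.20 = £3,854.80.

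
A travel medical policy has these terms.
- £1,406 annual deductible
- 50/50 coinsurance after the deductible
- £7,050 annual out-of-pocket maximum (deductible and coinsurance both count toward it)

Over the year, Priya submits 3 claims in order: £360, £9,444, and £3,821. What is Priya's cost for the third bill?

£1,445

Bill 1, £360: fully absorbed by the deductible. Cost to traveler: £360. OOP to date £360.
Bill 2, £9,444: deductible takes £1,046, £8,398 remains; coinsurance £8,398 × 50% = £4,199. Traveler pays £5,245; OOP now £5,605.
Bill 3, £3,821: deductible met; 50% of £3,821 = £1,910.50. That would push OOP to £7,515.50, over the £7,050 cap, so traveler pays £7,050 − £5,605 = £1,445.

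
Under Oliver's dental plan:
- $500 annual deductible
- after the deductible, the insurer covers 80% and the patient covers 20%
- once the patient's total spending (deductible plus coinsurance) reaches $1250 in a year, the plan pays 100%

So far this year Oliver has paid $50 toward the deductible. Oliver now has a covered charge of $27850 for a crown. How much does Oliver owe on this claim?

$1200

Remaining deductible: $500 − $50 = $450.
That leaves $27850 − $450 = $27400 for coinsurance.
Patient's 20% share of $27400 is $5480.
That puts the patient's cost at $450 + $5480 = $5930 before any cap.
Adding $5930 to the $50 already spent would give $5980, which exceeds the $1250 cap; the patient pays just $1250 − $50 = $1200.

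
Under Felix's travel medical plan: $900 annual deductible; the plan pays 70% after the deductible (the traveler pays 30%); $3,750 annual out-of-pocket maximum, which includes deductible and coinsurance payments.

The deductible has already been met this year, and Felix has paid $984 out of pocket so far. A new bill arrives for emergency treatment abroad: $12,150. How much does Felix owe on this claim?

The deductible is already satisfied, so the full bill goes to coinsurance.
Traveler's 30% share of $12,150 is $3,645.
That would bring total out-of-pocket to $4,629, past the $3,750 cap. The traveler is capped at $3,750 − $984 = $2,766 on this claim.

$2,766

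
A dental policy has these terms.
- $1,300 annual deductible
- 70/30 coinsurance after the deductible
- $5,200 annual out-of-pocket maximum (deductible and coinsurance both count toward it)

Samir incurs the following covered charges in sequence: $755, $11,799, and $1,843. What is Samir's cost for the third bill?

Bill 1, $755: entire amount goes to the deductible. Patient owes $755 (running OOP $755).
Bill 2, $11,799: $545 to deductible, leaving $11,254; coinsurance $11,254 × 30% = $3,376.20. Cost to patient: $3,921.20. OOP to date $4,676.20.
Bill 3, $1,843: 30% coinsurance on $1,843 = $552.90. Adding that to $4,676.20 gives $5,229.10, past the $5,200 cap; patient pays only $5,200 − $4,676.20 = $523.80.

$523.80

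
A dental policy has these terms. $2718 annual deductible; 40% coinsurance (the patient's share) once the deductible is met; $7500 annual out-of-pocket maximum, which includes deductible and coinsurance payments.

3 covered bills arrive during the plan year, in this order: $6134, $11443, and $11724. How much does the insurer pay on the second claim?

Claim 1 — $6134: $2718 to deductible, leaving $3416; 40% of $3416 = $1366.40. Patient pays $4084.40; OOP now $4084.40. Plan pays $6134 − $4084.40 = $2049.60.
Claim 2 — $11443: deductible met; 40% of $11443 = $4577.20. OOP would hit $8661.60 > $7500, so the cap limits the patient to $7500 − $4084.40 = $3415.60. Plan pays $11443 − $3415.60 = $8027.40.

$8027.40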